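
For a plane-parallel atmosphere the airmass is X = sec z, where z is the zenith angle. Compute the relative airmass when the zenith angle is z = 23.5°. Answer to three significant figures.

1.09

X = sec z = 1/cos 23.5° = 1/0.9171 = 1.0904.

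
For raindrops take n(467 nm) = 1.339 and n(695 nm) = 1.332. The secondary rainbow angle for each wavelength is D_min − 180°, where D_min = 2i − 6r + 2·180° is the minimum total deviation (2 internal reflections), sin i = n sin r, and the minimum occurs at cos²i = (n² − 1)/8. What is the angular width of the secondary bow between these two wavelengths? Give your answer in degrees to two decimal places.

1.82°

At 467 nm (n = 1.339): cos²i = 0.09912 → i = 71.650°, r = 45.141°, D_min = 232.451°, rainbow angle = 52.451°.
At 695 nm (n = 1.332): cos²i = 0.09678 → i = 71.875°, r = 45.520°, D_min = 230.628°, rainbow angle = 50.628°.
Angular width = |52.451° − 50.628°| = 1.823°.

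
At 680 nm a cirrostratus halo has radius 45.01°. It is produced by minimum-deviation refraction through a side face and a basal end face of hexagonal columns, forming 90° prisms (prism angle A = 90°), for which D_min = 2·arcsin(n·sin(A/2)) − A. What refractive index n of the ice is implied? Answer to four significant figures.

1.307

Rearranging: n = sin((D_min + A)/2) / sin(A/2).
(D_min + A)/2 = (45.01° + 90°)/2 = 67.505°.
n = sin 67.505° / sin 45° = 0.9239 / 0.7071 = 1.3066.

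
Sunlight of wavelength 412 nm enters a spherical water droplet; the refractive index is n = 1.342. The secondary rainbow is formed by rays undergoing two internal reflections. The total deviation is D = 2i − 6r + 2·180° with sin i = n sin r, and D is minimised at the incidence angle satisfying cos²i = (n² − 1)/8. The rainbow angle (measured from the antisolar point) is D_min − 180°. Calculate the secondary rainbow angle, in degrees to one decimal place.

53.2°

cos²i = (1.80096 − 1)/8 = 0.10012; i = arccos(0.31642) = 71.554°.
sin r = sin 71.554°/1.342 = 0.70687; r = 44.981°.
D_min = 2·71.554° − 6·44.981° + 360° = 233.222°.
Rainbow angle = D_min − 180° = 53.222°.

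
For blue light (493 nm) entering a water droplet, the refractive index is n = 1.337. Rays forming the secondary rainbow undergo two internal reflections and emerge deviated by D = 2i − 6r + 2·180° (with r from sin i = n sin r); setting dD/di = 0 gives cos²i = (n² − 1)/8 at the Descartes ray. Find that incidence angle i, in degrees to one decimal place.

71.7°

cos²i = (1.337² − 1)/8 = (1.78757 − 1)/8 = 0.09845.
cos i = 0.31376, so i = 71.714°.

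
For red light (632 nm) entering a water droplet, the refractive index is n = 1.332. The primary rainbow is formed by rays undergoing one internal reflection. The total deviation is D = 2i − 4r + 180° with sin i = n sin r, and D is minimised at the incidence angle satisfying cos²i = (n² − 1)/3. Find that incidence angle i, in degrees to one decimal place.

cos²i = (1.332² − 1)/3 = (1.77422 − 1)/3 = 0.25807.
cos i = 0.50801, so i = 59.469°.

59.5°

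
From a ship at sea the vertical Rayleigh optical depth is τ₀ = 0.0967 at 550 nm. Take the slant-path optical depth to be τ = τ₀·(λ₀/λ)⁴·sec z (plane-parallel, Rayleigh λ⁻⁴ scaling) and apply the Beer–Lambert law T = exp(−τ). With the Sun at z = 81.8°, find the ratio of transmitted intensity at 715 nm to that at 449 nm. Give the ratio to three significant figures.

Airmass: sec 81.8° = 7.0112.
τ(715 nm) = 0.0967 × (550/715)⁴ × 7.0112 = 0.0967 × 0.3501 × 7.0112 = 0.2374.
τ(449 nm) = 0.0967 × (550/449)⁴ × 7.0112 = 0.0967 × 2.2515 × 7.0112 = 1.5265.
T(715)/T(449) = exp(τ_B − τ_A) = exp(1.2891) = 3.6294.

3.63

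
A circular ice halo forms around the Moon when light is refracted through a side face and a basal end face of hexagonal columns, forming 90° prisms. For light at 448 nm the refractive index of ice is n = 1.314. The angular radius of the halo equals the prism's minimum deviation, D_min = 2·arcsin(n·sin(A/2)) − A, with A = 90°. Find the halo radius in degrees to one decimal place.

46.6°

n·sin(A/2) = 1.314 × sin 45° = 1.314 × 0.7071 = 0.9291.
D_min = 2·arcsin(0.9291) − 90° = 2 × 68.301° − 90° = 46.602°.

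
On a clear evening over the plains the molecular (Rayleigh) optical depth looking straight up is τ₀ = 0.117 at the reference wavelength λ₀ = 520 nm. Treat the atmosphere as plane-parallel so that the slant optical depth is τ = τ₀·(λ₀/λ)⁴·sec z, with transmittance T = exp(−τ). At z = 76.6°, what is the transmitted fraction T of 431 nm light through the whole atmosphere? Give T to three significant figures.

0.343

sec 76.6° = 4.3150.
τ = 0.117 × (520/431)⁴ × 4.3150 = 0.117 × 2.1189 × 4.3150 = 1.0697.
T = exp(−1.0697) = 0.3431.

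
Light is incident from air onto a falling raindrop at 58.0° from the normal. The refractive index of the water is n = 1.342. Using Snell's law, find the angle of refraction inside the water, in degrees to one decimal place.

Snell: sin θ_r = sin θ_i / n = sin 58.0° / 1.342 = 0.8480 / 1.342 = 0.6319.
θ_r = arcsin(0.6319) = 39.19°.

39.2°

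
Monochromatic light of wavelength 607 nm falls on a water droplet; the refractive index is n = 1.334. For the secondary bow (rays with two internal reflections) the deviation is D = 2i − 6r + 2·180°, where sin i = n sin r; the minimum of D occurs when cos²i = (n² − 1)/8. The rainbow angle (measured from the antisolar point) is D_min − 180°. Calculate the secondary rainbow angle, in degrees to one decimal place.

51.2°

cos²i = (1.77956 − 1)/8 = 0.09744; i = arccos(0.31216) = 71.810°.
sin r = sin 71.810°/1.334 = 0.71217; r = 45.411°.
D_min = 2·71.810° − 6·45.411° + 360° = 231.153°.
Rainbow angle = D_min − 180° = 51.153°.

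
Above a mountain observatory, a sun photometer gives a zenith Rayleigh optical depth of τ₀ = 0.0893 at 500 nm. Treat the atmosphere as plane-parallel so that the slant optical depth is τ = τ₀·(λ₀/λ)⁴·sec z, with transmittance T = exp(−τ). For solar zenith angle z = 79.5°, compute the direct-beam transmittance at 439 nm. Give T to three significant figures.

sec 79.5° = 5.4874.
τ = 0.0893 × (500/439)⁴ × 5.4874 = 0.0893 × 1.6828 × 5.4874 = 0.8246.
T = exp(−0.8246) = 0.4384.

0.438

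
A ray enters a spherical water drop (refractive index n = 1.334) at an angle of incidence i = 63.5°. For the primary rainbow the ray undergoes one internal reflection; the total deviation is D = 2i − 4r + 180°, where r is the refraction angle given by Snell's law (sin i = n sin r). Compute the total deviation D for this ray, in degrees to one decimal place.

sin r = sin 63.5° / 1.334 = 0.8949/1.334 = 0.6709; r = 42.13°.
D = 2·63.5° − 4·42.13° + 180° = 127.00° − 168.54° + 180° = 138.46°.

138.5°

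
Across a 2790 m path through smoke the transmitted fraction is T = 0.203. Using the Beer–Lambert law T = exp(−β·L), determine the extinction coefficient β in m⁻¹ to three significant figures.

0.000572 m⁻¹

Beer–Lambert: T = exp(−βL) ⇒ β = −ln(T)/L = −ln(0.203)/2790 = 1.5945/2790 = 0.0005715 m⁻¹.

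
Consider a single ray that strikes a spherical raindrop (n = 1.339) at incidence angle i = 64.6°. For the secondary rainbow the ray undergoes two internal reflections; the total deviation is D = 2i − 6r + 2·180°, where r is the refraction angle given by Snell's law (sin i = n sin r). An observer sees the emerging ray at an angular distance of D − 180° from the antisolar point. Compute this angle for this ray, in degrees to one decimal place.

sin r = sin 64.6° / 1.339 = 0.9033/1.339 = 0.6746; r = 42.43°.
D = 2·64.6° − 6·42.43° + 2·180° = 129.20° − 254.55° + 360° = 234.65°.
Angle from antisolar point = D − 180° = 54.65°.

54.6°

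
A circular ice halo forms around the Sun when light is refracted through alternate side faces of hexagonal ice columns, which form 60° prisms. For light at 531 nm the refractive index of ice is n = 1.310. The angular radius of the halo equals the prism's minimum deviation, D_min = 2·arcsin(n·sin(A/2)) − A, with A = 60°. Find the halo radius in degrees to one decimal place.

21.8°

n·sin(A/2) = 1.310 × sin 30° = 1.310 × 0.5000 = 0.6550.
D_min = 2·arcsin(0.6550) − 60° = 2 × 40.920° − 60° = 21.839°.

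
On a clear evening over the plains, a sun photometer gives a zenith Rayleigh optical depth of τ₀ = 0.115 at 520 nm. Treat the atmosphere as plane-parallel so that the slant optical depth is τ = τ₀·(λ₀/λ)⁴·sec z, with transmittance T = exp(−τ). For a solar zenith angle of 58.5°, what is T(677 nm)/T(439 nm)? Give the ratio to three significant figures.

1.43

Airmass: sec 58.5° = 1.9139.
τ(677 nm) = 0.115 × (520/677)⁴ × 1.9139 = 0.115 × 0.3481 × 1.9139 = 0.0766.
τ(439 nm) = 0.115 × (520/439)⁴ × 1.9139 = 0.115 × 1.9686 × 1.9139 = 0.4333.
T(677)/T(439) = exp(τ_B − τ_A) = exp(0.3567) = 1.4286.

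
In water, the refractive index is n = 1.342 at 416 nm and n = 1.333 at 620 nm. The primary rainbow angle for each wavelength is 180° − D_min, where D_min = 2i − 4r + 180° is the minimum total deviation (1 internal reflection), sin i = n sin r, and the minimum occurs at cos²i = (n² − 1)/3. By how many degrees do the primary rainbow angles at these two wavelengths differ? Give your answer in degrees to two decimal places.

1.29°

At 416 nm (n = 1.342): cos²i = 0.26699 → i = 58.888°, r = 39.641°, D_min = 139.213°, rainbow angle = 40.787°.
At 620 nm (n = 1.333): cos²i = 0.25896 → i = 59.410°, r = 40.225°, D_min = 137.922°, rainbow angle = 42.078°.
Angular width = |40.787° − 42.078°| = 1.291°.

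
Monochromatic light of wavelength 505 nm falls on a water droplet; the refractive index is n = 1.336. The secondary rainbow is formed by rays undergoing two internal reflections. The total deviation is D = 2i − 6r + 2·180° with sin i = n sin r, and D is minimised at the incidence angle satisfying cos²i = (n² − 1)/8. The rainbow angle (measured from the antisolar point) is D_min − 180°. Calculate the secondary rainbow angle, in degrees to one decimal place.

cos²i = (1.78490 − 1)/8 = 0.09811; i = arccos(0.31323) = 71.746°.
sin r = sin 71.746°/1.336 = 0.71084; r = 45.303°.
D_min = 2·71.746° − 6·45.303° + 360° = 231.674°.
Rainbow angle = D_min − 180° = 51.674°.

51.7°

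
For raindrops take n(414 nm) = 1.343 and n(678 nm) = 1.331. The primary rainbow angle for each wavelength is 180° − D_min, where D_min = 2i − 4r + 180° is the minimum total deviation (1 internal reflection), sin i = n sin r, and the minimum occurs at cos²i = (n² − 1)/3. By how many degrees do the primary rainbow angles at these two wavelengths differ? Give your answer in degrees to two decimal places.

1.72°

At 414 nm (n = 1.343): cos²i = 0.26788 → i = 58.830°, r = 39.577°, D_min = 139.354°, rainbow angle = 40.646°.
At 678 nm (n = 1.331): cos²i = 0.25719 → i = 59.527°, r = 40.356°, D_min = 137.630°, rainbow angle = 42.370°.
Angular width = |40.646° − 42.370°| = 1.724°.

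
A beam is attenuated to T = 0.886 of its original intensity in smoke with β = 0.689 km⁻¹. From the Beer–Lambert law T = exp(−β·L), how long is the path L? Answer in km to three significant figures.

Beer–Lambert: T = exp(−βL) ⇒ L = −ln(T)/β = −ln(0.886)/0.689 = 0.1210/0.689 = 0.1757 km.

0.176 km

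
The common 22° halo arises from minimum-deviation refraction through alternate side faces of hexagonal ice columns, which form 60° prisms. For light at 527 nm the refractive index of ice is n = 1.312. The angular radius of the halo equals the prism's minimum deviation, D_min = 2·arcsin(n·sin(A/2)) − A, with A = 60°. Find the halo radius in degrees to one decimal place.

22.0°

n·sin(A/2) = 1.312 × sin 30° = 1.312 × 0.5000 = 0.6560.
D_min = 2·arcsin(0.6560) − 60° = 2 × 40.996° − 60° = 21.991°.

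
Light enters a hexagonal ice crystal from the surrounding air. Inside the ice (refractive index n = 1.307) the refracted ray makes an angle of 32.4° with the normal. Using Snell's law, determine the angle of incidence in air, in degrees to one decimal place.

Snell: sin θ_i = n · sin θ_r = 1.307 × sin 32.4° = 1.307 × 0.5358 = 0.7003.
θ_i = arcsin(0.7003) = 44.45°.

44.5°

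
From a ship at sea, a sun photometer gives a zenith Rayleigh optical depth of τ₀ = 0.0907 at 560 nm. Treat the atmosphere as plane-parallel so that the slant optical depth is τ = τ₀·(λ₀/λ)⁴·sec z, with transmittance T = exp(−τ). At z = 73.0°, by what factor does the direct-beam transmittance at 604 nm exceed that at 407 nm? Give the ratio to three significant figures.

Airmass: sec 73.0° = 3.4203.
τ(604 nm) = 0.0907 × (560/604)⁴ × 3.4203 = 0.0907 × 0.7389 × 3.4203 = 0.2292.
τ(407 nm) = 0.0907 × (560/407)⁴ × 3.4203 = 0.0907 × 3.5841 × 3.4203 = 1.1119.
T(604)/T(407) = exp(τ_B − τ_A) = exp(0.8826) = 2.4172.

2.42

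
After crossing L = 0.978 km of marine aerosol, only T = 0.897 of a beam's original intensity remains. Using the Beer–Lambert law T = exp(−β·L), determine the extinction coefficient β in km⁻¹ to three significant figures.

0.111 km⁻¹

Beer–Lambert: T = exp(−βL) ⇒ β = −ln(T)/L = −ln(0.897)/0.978 = 0.1087/0.978 = 0.1111 km⁻¹.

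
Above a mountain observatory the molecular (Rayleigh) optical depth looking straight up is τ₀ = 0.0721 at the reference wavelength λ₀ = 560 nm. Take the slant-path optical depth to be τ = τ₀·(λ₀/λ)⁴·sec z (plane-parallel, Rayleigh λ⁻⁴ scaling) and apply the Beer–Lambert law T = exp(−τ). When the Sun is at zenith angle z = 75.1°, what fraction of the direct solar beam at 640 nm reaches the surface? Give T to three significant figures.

sec 75.1° = 3.8890.
τ = 0.0721 × (560/640)⁴ × 3.8890 = 0.0721 × 0.5862 × 3.8890 = 0.1644.
T = exp(−0.1644) = 0.8484.

0.848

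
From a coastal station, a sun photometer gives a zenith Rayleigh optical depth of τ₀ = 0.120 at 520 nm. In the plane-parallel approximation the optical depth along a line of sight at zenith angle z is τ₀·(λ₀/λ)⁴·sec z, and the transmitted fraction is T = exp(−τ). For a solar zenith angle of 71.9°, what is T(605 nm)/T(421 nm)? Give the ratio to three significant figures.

Airmass: sec 71.9° = 3.2188.
τ(605 nm) = 0.120 × (520/605)⁴ × 3.2188 = 0.120 × 0.5457 × 3.2188 = 0.2108.
τ(421 nm) = 0.120 × (520/421)⁴ × 3.2188 = 0.120 × 2.3275 × 3.2188 = 0.8990.
T(605)/T(421) = exp(τ_B − τ_A) = exp(0.6882) = 1.9901.

1.99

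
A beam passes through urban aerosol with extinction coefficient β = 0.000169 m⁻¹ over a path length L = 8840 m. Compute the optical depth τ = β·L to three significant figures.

1.49

τ = β·L = 0.000169 × 8840 = 1.4940.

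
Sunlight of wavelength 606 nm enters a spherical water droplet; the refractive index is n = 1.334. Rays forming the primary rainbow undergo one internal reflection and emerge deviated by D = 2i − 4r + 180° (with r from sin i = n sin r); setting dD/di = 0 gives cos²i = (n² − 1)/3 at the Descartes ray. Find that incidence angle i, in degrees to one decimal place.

59.4°

cos²i = (1.334² − 1)/3 = (1.77956 − 1)/3 = 0.25985.
cos i = 0.50976, so i = 59.352°.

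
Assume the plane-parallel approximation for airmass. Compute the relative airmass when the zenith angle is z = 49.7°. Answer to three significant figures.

X = sec z = 1/cos 49.7° = 1/0.6468 = 1.5461.

1.55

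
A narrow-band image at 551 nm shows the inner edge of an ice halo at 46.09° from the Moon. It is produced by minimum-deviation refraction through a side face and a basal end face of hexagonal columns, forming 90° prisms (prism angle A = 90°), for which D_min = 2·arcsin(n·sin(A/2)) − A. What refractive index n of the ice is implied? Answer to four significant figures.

1.312

Rearranging: n = sin((D_min + A)/2) / sin(A/2).
(D_min + A)/2 = (46.09° + 90°)/2 = 68.045°.
n = sin 68.045° / sin 45° = 0.9275 / 0.7071 = 1.3117.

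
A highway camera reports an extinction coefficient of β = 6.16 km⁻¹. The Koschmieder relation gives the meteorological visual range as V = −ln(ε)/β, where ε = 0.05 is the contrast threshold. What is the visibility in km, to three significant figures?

V = −ln(0.05) / 6.16 = 2.996 / 6.16 = 0.4863 km.

0.486 km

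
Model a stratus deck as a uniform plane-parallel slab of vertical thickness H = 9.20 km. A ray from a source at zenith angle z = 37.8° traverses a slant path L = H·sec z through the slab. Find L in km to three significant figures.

sec z = 1/cos 37.8° = 1.2656.
L = 9.20 × 1.2656 = 11.643 km.

11.6 km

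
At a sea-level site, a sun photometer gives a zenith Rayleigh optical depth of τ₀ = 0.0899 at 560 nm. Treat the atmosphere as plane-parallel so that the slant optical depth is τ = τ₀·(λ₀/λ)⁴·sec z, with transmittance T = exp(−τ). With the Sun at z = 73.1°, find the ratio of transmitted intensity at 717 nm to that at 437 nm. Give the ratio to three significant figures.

Airmass: sec 73.1° = 3.4399.
τ(717 nm) = 0.0899 × (560/717)⁴ × 3.4399 = 0.0899 × 0.3721 × 3.4399 = 0.1151.
τ(437 nm) = 0.0899 × (560/437)⁴ × 3.4399 = 0.0899 × 2.6967 × 3.4399 = 0.8339.
T(717)/T(437) = exp(τ_B − τ_A) = exp(0.7189) = 2.0521.

2.05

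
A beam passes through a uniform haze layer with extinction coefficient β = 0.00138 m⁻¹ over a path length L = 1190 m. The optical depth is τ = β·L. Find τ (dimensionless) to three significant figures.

1.64

τ = β·L = 0.00138 × 1190 = 1.6422.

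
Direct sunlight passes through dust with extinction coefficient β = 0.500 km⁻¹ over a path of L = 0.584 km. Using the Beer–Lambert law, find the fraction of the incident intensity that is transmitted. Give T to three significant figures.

τ = β·L = 0.500 × 0.584 = 0.2920.
T = exp(−0.2920) = 0.7468.

0.747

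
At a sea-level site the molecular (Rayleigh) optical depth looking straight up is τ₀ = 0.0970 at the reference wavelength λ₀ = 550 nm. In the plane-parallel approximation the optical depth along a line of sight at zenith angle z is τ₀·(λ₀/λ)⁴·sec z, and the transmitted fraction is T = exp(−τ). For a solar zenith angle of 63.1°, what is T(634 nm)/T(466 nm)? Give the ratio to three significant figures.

1.34

Airmass: sec 63.1° = 2.2103.
τ(634 nm) = 0.0970 × (550/634)⁴ × 2.2103 = 0.0970 × 0.5664 × 2.2103 = 0.1214.
τ(466 nm) = 0.0970 × (550/466)⁴ × 2.2103 = 0.0970 × 1.9405 × 2.2103 = 0.4160.
T(634)/T(466) = exp(τ_B − τ_A) = exp(0.2946) = 1.3426.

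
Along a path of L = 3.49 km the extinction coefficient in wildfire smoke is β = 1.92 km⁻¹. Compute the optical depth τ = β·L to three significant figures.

τ = β·L = 1.92 × 3.49 = 6.7008.

6.70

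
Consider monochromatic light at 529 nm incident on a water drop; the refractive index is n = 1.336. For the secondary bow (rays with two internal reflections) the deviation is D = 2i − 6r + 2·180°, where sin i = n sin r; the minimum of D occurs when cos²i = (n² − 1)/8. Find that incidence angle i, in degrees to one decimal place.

cos²i = (1.336² − 1)/8 = (1.78490 − 1)/8 = 0.09811.
cos i = 0.31323, so i = 71.746°.

71.7°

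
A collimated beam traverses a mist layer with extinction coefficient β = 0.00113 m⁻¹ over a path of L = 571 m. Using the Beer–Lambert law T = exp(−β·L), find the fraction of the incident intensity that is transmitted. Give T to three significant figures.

τ = β·L = 0.00113 × 571 = 0.6452.
T = exp(−0.6452) = 0.5245.

0.525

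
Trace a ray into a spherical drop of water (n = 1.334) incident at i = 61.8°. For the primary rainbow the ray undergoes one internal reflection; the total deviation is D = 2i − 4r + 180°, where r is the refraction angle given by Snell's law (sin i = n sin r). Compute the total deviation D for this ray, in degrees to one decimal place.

138.2°

sin r = sin 61.8° / 1.334 = 0.8813/1.334 = 0.6606; r = 41.35°.
D = 2·61.8° − 4·41.35° + 180° = 123.60° − 165.40° + 180° = 138.20°.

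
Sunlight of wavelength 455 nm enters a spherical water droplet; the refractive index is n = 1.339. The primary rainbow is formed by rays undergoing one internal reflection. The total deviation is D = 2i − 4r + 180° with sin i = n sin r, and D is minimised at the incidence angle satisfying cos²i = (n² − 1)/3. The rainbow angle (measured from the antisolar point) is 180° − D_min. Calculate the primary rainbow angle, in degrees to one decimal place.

cos²i = (1.79292 − 1)/3 = 0.26431; i = arccos(0.51411) = 59.062°.
sin r = sin 59.062°/1.339 = 0.64057; r = 39.834°.
D_min = 2·59.062° − 4·39.834° + 180° = 138.786°.
Rainbow angle = 180° − D_min = 41.214°.

41.2°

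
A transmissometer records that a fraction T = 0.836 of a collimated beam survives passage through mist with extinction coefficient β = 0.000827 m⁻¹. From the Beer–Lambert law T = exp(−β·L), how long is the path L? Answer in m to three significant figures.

217 m

Beer–Lambert: T = exp(−βL) ⇒ L = −ln(T)/β = −ln(0.836)/0.000827 = 0.1791/0.000827 = 216.6 m.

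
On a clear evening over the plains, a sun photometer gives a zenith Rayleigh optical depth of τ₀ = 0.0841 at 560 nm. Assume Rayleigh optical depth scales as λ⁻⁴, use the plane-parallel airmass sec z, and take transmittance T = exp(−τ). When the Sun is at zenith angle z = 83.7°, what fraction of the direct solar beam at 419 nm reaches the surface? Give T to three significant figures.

0.0867

sec 83.7° = 9.1129.
τ = 0.0841 × (560/419)⁴ × 9.1129 = 0.0841 × 3.1908 × 9.1129 = 2.4454.
T = exp(−2.4454) = 0.0867.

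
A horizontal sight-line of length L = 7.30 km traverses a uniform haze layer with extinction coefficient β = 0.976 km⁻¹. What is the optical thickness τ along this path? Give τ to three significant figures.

7.12

τ = β·L = 0.976 × 7.30 = 7.1248.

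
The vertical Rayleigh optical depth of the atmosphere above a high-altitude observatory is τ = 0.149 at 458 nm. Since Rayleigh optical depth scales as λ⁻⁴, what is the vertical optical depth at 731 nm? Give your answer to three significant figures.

0.0230

τ(731 nm) = τ(458 nm) × (458/731)⁴ = 0.149 × (0.6265)⁴ = 0.149 × 0.1541 = 0.0230.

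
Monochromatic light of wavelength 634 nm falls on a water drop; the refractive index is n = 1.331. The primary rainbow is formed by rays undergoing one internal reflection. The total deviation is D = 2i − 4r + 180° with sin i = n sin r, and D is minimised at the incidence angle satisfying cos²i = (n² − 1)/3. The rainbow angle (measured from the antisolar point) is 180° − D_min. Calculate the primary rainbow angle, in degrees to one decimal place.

42.4°

cos²i = (1.77156 − 1)/3 = 0.25719; i = arccos(0.50714) = 59.527°.
sin r = sin 59.527°/1.331 = 0.64753; r = 40.356°.
D_min = 2·59.527° − 4·40.356° + 180° = 137.630°.
Rainbow angle = 180° − D_min = 42.370°.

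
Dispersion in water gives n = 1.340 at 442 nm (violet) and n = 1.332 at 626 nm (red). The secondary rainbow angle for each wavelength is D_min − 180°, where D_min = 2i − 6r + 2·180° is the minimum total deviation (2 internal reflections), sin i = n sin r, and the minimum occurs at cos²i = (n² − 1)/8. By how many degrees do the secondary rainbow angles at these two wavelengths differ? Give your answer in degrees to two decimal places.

2.08°

At 442 nm (n = 1.340): cos²i = 0.09945 → i = 71.618°, r = 45.088°, D_min = 232.709°, rainbow angle = 52.709°.
At 626 nm (n = 1.332): cos²i = 0.09678 → i = 71.875°, r = 45.520°, D_min = 230.628°, rainbow angle = 50.628°.
Angular width = |52.709° − 50.628°| = 2.080°.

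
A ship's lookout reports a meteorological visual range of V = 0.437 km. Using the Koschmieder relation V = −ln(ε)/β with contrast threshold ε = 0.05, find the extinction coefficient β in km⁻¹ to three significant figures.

β = −ln(0.05) / V = 2.996 / 0.437 = 6.8552 km⁻¹.

6.86 km⁻¹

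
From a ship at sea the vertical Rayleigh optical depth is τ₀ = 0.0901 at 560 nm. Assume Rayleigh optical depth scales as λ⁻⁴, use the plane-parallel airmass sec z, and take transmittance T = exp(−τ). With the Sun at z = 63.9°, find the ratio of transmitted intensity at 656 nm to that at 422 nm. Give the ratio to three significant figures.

Airmass: sec 63.9° = 2.2730.
τ(656 nm) = 0.0901 × (560/656)⁴ × 2.2730 = 0.0901 × 0.5311 × 2.2730 = 0.1088.
τ(422 nm) = 0.0901 × (560/422)⁴ × 2.2730 = 0.0901 × 3.1010 × 2.2730 = 0.6351.
T(656)/T(422) = exp(τ_B − τ_A) = exp(0.5263) = 1.6927.

1.69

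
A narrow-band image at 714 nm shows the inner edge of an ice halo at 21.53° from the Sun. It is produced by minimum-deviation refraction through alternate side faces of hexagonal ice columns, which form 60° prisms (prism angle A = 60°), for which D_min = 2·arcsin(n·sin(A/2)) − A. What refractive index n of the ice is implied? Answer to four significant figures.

Rearranging: n = sin((D_min + A)/2) / sin(A/2).
(D_min + A)/2 = (21.53° + 60°)/2 = 40.765°.
n = sin 40.765° / sin 30° = 0.6530 / 0.5000 = 1.3059.

1.306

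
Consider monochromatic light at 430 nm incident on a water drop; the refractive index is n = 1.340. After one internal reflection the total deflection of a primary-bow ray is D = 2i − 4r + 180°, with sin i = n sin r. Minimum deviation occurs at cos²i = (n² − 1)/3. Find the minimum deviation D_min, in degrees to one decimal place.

cos²i = (1.79560 − 1)/3 = 0.26520; i = arccos(0.51498) = 59.004°.
sin r = sin 59.004°/1.340 = 0.63971; r = 39.770°.
D_min = 2·59.004° − 4·39.770° + 180° = 138.929°.

138.9°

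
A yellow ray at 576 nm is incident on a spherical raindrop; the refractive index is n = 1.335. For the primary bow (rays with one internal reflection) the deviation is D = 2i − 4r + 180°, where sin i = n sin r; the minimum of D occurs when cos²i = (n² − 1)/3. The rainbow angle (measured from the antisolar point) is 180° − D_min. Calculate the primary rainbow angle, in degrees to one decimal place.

41.8°

cos²i = (1.78222 − 1)/3 = 0.26074; i = arccos(0.51063) = 59.294°.
sin r = sin 59.294°/1.335 = 0.64405; r = 40.094°.
D_min = 2·59.294° − 4·40.094° + 180° = 138.212°.
Rainbow angle = 180° − D_min = 41.788°.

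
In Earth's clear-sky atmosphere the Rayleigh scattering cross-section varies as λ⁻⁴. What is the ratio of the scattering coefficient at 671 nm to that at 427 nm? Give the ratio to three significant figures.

0.164

Rayleigh scattering ∝ λ⁻⁴, so the ratio of coefficients is the inverse fourth power of the wavelength ratio.
σ(671)/σ(427) = (427/671)⁴ = (0.6364)⁴ = 0.164.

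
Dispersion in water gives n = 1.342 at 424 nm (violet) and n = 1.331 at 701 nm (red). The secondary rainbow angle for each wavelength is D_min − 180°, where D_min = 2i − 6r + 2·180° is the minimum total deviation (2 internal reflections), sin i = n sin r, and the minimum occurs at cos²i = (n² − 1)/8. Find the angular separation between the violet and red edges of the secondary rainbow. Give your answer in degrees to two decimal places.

2.86°

At 424 nm (n = 1.342): cos²i = 0.10012 → i = 71.554°, r = 44.981°, D_min = 233.222°, rainbow angle = 53.222°.
At 701 nm (n = 1.331): cos²i = 0.09645 → i = 71.907°, r = 45.575°, D_min = 230.365°, rainbow angle = 50.365°.
Angular width = |53.222° − 50.365°| = 2.857°.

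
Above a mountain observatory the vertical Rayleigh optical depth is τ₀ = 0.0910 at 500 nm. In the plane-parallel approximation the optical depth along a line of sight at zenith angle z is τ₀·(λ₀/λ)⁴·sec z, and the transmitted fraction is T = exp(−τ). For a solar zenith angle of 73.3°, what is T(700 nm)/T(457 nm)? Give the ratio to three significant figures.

Airmass: sec 73.3° = 3.4799.
τ(700 nm) = 0.0910 × (500/700)⁴ × 3.4799 = 0.0910 × 0.2603 × 3.4799 = 0.0824.
τ(457 nm) = 0.0910 × (500/457)⁴ × 3.4799 = 0.0910 × 1.4329 × 3.4799 = 0.4538.
T(700)/T(457) = exp(τ_B − τ_A) = exp(0.3713) = 1.4497.

1.45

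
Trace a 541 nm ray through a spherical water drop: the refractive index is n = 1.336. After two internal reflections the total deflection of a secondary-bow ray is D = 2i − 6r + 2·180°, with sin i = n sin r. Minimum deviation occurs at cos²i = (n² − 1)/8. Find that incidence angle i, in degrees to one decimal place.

71.7°

cos²i = (1.336² − 1)/8 = (1.78490 − 1)/8 = 0.09811.
cos i = 0.31323, so i = 71.746°.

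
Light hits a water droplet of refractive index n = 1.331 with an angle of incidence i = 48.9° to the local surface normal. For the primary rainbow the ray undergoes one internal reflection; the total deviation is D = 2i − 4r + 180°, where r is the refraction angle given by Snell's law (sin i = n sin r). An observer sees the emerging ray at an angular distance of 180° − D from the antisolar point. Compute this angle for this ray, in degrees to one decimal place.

sin r = sin 48.9° / 1.331 = 0.7536/1.331 = 0.5662; r = 34.48°.
D = 2·48.9° − 4·34.48° + 180° = 97.80° − 137.93° + 180° = 139.87°.
Angle from antisolar point = 180° − D = 40.13°.

40.1°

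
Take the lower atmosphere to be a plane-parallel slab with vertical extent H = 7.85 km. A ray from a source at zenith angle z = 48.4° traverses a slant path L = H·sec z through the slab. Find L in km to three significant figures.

11.8 km

sec z = 1/cos 48.4° = 1.5062.
L = 7.85 × 1.5062 = 11.824 km.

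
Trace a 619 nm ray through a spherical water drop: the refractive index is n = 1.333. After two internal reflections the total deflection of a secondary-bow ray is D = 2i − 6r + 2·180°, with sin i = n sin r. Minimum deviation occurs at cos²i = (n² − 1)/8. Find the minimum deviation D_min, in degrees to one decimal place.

cos²i = (1.77689 − 1)/8 = 0.09711; i = arccos(0.31163) = 71.843°.
sin r = sin 71.843°/1.333 = 0.71283; r = 45.466°.
D_min = 2·71.843° − 6·45.466° + 360° = 230.891°.

230.9°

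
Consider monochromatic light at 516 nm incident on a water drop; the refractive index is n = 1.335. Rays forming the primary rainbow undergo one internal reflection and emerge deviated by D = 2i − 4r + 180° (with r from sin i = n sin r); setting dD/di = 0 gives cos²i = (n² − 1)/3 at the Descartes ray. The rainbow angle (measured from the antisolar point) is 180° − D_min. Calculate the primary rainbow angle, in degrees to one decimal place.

41.8°

cos²i = (1.78222 − 1)/3 = 0.26074; i = arccos(0.51063) = 59.294°.
sin r = sin 59.294°/1.335 = 0.64405; r = 40.094°.
D_min = 2·59.294° − 4·40.094° + 180° = 138.212°.
Rainbow angle = 180° − D_min = 41.788°.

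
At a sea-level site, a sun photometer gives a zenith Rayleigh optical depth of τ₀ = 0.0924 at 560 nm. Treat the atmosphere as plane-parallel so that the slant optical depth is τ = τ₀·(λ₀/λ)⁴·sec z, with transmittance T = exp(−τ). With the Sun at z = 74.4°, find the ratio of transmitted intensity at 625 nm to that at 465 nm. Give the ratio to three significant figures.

1.65

Airmass: sec 74.4° = 3.7186.
τ(625 nm) = 0.0924 × (560/625)⁴ × 3.7186 = 0.0924 × 0.6445 × 3.7186 = 0.2215.
τ(465 nm) = 0.0924 × (560/465)⁴ × 3.7186 = 0.0924 × 2.1035 × 3.7186 = 0.7228.
T(625)/T(465) = exp(τ_B − τ_A) = exp(0.5013) = 1.6509.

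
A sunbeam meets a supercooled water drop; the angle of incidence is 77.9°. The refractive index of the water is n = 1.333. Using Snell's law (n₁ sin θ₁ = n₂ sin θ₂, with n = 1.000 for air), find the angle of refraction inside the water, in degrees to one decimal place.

Snell: sin θ_r = sin θ_i / n = sin 77.9° / 1.333 = 0.9778 / 1.333 = 0.7335.
θ_r = arcsin(0.7335) = 47.18°.

47.2°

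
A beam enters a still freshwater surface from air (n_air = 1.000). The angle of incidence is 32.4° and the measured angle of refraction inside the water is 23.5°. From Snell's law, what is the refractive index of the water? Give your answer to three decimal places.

n = sin θ_i / sin θ_r = sin 32.4° / sin 23.5° = 0.5358 / 0.3987 = 1.3438.

1.344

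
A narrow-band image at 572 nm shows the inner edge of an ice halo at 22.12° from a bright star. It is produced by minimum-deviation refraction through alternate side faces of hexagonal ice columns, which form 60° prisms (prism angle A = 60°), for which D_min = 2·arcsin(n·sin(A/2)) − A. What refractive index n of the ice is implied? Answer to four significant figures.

1.314

Rearranging: n = sin((D_min + A)/2) / sin(A/2).
(D_min + A)/2 = (22.12° + 60°)/2 = 41.060°.
n = sin 41.060° / sin 30° = 0.6568 / 0.5000 = 1.3137.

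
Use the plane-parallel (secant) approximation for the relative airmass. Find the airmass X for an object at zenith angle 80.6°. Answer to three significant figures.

X = sec z = 1/cos 80.6° = 1/0.1633 = 6.1227.

6.12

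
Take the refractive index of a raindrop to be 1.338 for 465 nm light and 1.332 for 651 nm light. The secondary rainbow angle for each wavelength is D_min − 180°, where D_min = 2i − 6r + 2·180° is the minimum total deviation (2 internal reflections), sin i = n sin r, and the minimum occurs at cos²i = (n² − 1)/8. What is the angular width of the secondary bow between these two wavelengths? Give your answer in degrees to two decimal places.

At 465 nm (n = 1.338): cos²i = 0.09878 → i = 71.682°, r = 45.195°, D_min = 232.193°, rainbow angle = 52.193°.
At 651 nm (n = 1.332): cos²i = 0.09678 → i = 71.875°, r = 45.520°, D_min = 230.628°, rainbow angle = 50.628°.
Angular width = |52.193° − 50.628°| = 1.564°.

1.56°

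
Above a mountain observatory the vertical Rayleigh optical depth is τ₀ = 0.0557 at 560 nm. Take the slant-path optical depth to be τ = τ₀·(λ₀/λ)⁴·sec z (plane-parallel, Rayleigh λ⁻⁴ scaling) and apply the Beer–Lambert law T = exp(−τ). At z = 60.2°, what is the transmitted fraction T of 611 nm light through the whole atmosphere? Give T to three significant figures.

0.924

sec 60.2° = 2.0122.
τ = 0.0557 × (560/611)⁴ × 2.0122 = 0.0557 × 0.7056 × 2.0122 = 0.0791.
T = exp(−0.0791) = 0.9240.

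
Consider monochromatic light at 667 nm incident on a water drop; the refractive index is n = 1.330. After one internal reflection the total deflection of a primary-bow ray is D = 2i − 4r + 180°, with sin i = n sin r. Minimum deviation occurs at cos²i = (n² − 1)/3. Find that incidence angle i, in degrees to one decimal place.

cos²i = (1.330² − 1)/3 = (1.76890 − 1)/3 = 0.25630.
cos i = 0.50626, so i = 59.585°.

59.6°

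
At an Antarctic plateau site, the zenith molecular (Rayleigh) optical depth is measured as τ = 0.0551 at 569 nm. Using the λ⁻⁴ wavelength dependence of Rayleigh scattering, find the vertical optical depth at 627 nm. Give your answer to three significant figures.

0.0374

τ(627 nm) = τ(569 nm) × (569/627)⁴ = 0.0551 × (0.9075)⁴ = 0.0551 × 0.6782 = 0.0374.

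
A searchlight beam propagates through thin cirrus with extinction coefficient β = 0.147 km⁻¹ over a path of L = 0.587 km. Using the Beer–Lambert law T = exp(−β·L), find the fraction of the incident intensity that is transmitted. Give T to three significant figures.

τ = β·L = 0.147 × 0.587 = 0.0863.
T = exp(−0.0863) = 0.9173.

0.917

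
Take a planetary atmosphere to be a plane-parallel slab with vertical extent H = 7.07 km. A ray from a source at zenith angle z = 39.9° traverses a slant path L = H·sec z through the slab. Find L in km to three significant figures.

sec z = 1/cos 39.9° = 1.3035.
L = 7.07 × 1.3035 = 9.216 km.

9.22 km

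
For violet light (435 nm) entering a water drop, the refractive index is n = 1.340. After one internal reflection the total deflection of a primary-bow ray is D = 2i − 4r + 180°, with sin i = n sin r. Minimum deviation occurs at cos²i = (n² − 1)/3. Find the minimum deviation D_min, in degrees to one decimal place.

138.9°

cos²i = (1.79560 − 1)/3 = 0.26520; i = arccos(0.51498) = 59.004°.
sin r = sin 59.004°/1.340 = 0.63971; r = 39.770°.
D_min = 2·59.004° − 4·39.770° + 180° = 138.929°.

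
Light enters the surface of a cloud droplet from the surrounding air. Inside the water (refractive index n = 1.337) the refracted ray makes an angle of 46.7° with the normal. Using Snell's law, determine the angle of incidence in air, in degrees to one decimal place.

76.7°

Snell: sin θ_i = n · sin θ_r = 1.337 × sin 46.7° = 1.337 × 0.7278 = 0.9730.
θ_i = arcsin(0.9730) = 76.66°.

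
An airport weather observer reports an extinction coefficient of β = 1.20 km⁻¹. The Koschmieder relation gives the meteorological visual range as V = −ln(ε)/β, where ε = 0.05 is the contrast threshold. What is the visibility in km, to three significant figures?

2.50 km

V = −ln(0.05) / 1.20 = 2.996 / 1.20 = 2.4964 km.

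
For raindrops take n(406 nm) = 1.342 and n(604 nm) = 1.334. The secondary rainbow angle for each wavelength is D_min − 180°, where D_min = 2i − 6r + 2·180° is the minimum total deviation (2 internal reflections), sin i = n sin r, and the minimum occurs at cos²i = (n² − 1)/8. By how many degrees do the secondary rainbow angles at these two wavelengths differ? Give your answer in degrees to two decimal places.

At 406 nm (n = 1.342): cos²i = 0.10012 → i = 71.554°, r = 44.981°, D_min = 233.222°, rainbow angle = 53.222°.
At 604 nm (n = 1.334): cos²i = 0.09744 → i = 71.810°, r = 45.411°, D_min = 231.153°, rainbow angle = 51.153°.
Angular width = |53.222° − 51.153°| = 2.070°.

2.07°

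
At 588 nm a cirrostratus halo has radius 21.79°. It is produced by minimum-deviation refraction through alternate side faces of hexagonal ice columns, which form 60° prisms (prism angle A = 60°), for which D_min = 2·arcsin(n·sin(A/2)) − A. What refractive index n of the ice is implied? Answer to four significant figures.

1.309

Rearranging: n = sin((D_min + A)/2) / sin(A/2).
(D_min + A)/2 = (21.79° + 60°)/2 = 40.895°.
n = sin 40.895° / sin 30° = 0.6547 / 0.5000 = 1.3093.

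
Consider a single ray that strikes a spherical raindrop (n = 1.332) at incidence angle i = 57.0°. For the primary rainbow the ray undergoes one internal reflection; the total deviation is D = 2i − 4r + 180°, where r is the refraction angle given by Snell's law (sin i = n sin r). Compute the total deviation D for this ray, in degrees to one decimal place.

sin r = sin 57.0° / 1.332 = 0.8387/1.332 = 0.6296; r = 39.02°.
D = 2·57.0° − 4·39.02° + 180° = 114.00° − 156.09° + 180° = 137.91°.

137.9°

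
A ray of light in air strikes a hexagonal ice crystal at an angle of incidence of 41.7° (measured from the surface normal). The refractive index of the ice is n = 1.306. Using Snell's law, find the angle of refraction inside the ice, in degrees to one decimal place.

30.6°

Snell: sin θ_r = sin θ_i / n = sin 41.7° / 1.306 = 0.6652 / 1.306 = 0.5094.
θ_r = arcsin(0.5094) = 30.62°.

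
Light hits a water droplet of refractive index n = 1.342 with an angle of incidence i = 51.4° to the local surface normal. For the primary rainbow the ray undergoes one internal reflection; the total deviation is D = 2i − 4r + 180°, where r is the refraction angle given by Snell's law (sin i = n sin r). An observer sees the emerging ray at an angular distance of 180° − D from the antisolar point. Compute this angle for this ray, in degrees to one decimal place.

39.7°

sin r = sin 51.4° / 1.342 = 0.7815/1.342 = 0.5824; r = 35.62°.
D = 2·51.4° − 4·35.62° + 180° = 102.80° − 142.47° + 180° = 140.33°.
Angle from antisolar point = 180° − D = 39.67°.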